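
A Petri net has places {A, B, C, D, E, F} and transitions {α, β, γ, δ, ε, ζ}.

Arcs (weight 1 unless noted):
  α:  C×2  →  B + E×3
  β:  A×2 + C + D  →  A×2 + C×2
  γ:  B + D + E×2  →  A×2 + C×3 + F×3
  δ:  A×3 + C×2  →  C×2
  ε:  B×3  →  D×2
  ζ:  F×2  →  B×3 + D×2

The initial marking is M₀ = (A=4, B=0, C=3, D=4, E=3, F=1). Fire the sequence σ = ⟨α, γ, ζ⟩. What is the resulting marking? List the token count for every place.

(A=6, B=3, C=4, D=5, E=4, F=2)

step 1: fire α:  (A=4, B=0, C=3, D=4, E=3, F=1) → (A=4, B=1, C=1, D=4, E=6, F=1)
step 2: fire γ:  (A=4, B=1, C=1, D=4, E=6, F=1) → (A=6, B=0, C=4, D=3, E=4, F=4)
step 3: fire ζ:  (A=6, B=0, C=4, D=3, E=4, F=4) → (A=6, B=3, C=4, D=5, E=4, F=2)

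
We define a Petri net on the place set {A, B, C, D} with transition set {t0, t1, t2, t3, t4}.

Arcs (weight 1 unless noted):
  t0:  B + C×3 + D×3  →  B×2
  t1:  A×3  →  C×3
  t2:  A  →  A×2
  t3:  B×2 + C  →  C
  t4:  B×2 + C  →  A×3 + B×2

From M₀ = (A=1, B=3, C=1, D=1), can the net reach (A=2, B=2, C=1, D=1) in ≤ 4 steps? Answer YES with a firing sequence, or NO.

NO — not reachable within 4 firings

depth 0: 1 marking
depth 1: 4 markings reached so far
depth 2: 8 markings reached so far
depth 3: 15 markings reached so far
depth 4: 26 markings reached so far
target is not among the 26 markings reachable within 4 steps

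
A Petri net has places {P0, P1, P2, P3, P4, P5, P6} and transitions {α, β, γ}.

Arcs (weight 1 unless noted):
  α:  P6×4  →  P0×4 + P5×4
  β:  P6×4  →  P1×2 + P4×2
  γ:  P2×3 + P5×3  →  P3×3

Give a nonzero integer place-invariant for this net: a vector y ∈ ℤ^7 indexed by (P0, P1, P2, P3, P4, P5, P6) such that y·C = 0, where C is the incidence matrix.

Incidence matrix C (rows=places, cols=transitions):
        α    β    γ
   P0   4    0    0
   P1   0    2    0
   P2   0    0   -3
   P3   0    0    3
   P4   0    2    0
   P5   4    0   -3
   P6  -4   -4    0

Candidate y = [0, 0, 1, 1, 0, 0, 0]; check y·C column-wise:
  col α: 0·4 + 1·0 + 1·0 + 0·4 + 0·-4 = 0
  col β: 0·2 + 1·0 + 1·0 + 0·2 + 0·-4 = 0
  col γ: 1·-3 + 1·3 + 0·-3 = 0

y = (P0:0, P1:0, P2:1, P3:1, P4:0, P5:0, P6:0)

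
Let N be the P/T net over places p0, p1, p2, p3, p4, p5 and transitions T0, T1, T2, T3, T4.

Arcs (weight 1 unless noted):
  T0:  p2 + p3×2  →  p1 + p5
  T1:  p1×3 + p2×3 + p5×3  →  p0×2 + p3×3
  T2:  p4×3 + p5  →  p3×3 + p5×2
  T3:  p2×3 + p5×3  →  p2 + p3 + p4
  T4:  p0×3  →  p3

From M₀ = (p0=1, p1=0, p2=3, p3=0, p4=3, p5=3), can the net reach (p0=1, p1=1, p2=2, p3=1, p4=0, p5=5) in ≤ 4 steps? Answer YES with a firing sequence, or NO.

YES — reachable via ⟨T2, T0⟩ (2 firings)

step 1: fire T2:  (p0=1, p1=0, p2=3, p3=0, p4=3, p5=3) → (p0=1, p1=0, p2=3, p3=3, p4=0, p5=4)
step 2: fire T0:  (p0=1, p1=0, p2=3, p3=3, p4=0, p5=4) → (p0=1, p1=1, p2=2, p3=1, p4=0, p5=5)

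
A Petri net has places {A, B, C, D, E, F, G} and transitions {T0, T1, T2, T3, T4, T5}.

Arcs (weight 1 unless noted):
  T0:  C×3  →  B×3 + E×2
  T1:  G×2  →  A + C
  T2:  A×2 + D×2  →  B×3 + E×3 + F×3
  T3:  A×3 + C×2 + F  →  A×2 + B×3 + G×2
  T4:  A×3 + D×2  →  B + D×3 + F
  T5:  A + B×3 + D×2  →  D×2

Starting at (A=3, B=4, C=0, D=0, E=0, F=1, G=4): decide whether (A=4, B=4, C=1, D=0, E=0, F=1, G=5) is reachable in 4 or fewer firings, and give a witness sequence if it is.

depth 0: 1 marking
depth 1: 2 markings reached so far
depth 2: 3 markings reached so far
depth 3: 4 markings reached so far
depth 4: 5 markings reached so far
target is not among the 5 markings reachable within 4 steps

NO — not reachable within 4 firings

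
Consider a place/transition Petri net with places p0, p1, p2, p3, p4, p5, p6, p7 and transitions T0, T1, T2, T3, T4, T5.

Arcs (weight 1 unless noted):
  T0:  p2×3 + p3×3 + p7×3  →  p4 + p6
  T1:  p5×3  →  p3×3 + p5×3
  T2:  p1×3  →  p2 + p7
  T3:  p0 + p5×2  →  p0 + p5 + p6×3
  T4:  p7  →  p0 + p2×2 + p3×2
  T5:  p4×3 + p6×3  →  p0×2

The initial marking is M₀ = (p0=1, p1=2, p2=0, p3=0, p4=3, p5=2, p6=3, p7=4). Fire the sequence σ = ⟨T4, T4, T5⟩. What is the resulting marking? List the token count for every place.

(p0=5, p1=2, p2=4, p3=4, p4=0, p5=2, p6=0, p7=2)

step 1: fire T4:  (p0=1, p1=2, p2=0, p3=0, p4=3, p5=2, p6=3, p7=4) → (p0=2, p1=2, p2=2, p3=2, p4=3, p5=2, p6=3, p7=3)
step 2: fire T4:  (p0=2, p1=2, p2=2, p3=2, p4=3, p5=2, p6=3, p7=3) → (p0=3, p1=2, p2=4, p3=4, p4=3, p5=2, p6=3, p7=2)
step 3: fire T5:  (p0=3, p1=2, p2=4, p3=4, p4=3, p5=2, p6=3, p7=2) → (p0=5, p1=2, p2=4, p3=4, p4=0, p5=2, p6=0, p7=2)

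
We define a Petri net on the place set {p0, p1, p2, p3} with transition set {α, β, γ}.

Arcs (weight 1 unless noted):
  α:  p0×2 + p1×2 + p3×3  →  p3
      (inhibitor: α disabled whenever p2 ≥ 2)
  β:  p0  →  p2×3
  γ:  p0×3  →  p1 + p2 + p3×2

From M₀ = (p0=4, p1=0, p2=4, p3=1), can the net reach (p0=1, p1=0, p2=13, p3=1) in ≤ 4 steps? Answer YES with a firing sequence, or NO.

step 1: fire β:  (p0=4, p1=0, p2=4, p3=1) → (p0=3, p1=0, p2=7, p3=1)
step 2: fire β:  (p0=3, p1=0, p2=7, p3=1) → (p0=2, p1=0, p2=10, p3=1)
step 3: fire β:  (p0=2, p1=0, p2=10, p3=1) → (p0=1, p1=0, p2=13, p3=1)

YES — reachable via ⟨β, β, β⟩ (3 firings)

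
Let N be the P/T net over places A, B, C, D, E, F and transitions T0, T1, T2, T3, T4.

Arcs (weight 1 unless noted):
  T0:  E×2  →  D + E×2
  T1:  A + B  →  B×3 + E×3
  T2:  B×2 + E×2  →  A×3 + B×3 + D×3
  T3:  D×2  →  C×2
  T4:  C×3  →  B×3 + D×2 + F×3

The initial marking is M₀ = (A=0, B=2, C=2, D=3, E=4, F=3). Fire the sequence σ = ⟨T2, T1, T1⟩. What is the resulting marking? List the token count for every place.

step 1: fire T2:  (A=0, B=2, C=2, D=3, E=4, F=3) → (A=3, B=3, C=2, D=6, E=2, F=3)
step 2: fire T1:  (A=3, B=3, C=2, D=6, E=2, F=3) → (A=2, B=5, C=2, D=6, E=5, F=3)
step 3: fire T1:  (A=2, B=5, C=2, D=6, E=5, F=3) → (A=1, B=7, C=2, D=6, E=8, F=3)

(A=1, B=7, C=2, D=6, E=8, F=3)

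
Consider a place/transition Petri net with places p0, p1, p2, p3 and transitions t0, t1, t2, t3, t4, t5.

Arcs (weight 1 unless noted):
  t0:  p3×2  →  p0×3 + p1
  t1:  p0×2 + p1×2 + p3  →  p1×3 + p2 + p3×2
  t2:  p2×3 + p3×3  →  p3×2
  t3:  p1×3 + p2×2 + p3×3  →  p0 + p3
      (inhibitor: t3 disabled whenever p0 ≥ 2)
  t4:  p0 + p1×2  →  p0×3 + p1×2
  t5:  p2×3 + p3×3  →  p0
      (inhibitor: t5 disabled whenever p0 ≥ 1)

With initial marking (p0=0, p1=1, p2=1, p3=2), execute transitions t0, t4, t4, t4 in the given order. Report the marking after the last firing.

step 1: fire t0:  (p0=0, p1=1, p2=1, p3=2) → (p0=3, p1=2, p2=1, p3=0)
step 2: fire t4:  (p0=3, p1=2, p2=1, p3=0) → (p0=5, p1=2, p2=1, p3=0)
step 3: fire t4:  (p0=5, p1=2, p2=1, p3=0) → (p0=7, p1=2, p2=1, p3=0)
step 4: fire t4:  (p0=7, p1=2, p2=1, p3=0) → (p0=9, p1=2, p2=1, p3=0)

(p0=9, p1=2, p2=1, p3=0)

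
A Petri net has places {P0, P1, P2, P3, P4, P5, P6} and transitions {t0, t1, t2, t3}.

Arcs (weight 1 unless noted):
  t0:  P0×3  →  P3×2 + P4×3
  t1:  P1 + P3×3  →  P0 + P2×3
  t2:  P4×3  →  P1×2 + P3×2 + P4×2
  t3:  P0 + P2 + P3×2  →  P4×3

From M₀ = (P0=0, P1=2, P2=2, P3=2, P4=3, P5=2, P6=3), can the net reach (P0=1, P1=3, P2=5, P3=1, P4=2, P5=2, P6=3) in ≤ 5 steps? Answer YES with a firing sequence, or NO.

step 1: fire t2:  (P0=0, P1=2, P2=2, P3=2, P4=3, P5=2, P6=3) → (P0=0, P1=4, P2=2, P3=4, P4=2, P5=2, P6=3)
step 2: fire t1:  (P0=0, P1=4, P2=2, P3=4, P4=2, P5=2, P6=3) → (P0=1, P1=3, P2=5, P3=1, P4=2, P5=2, P6=3)

YES — reachable via ⟨t2, t1⟩ (2 firings)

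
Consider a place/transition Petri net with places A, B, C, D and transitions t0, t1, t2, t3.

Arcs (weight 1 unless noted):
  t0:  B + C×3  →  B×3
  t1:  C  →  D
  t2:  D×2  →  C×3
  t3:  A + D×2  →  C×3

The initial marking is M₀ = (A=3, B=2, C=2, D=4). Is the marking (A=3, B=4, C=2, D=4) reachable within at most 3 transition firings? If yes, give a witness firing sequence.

depth 0: 1 marking
depth 1: 4 markings reached so far
depth 2: 12 markings reached so far
depth 3: 22 markings reached so far
target is not among the 22 markings reachable within 3 steps

NO — not reachable within 3 firings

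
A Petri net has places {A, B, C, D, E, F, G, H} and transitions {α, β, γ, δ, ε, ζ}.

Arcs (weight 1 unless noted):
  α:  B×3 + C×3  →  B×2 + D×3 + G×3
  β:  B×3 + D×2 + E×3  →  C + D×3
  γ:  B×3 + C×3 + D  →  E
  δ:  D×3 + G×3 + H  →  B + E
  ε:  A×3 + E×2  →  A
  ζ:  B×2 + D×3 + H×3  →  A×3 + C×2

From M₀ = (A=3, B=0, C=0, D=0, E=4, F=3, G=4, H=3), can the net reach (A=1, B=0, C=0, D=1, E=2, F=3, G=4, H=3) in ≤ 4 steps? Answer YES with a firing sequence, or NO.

depth 0: 1 marking
depth 1: 2 markings reached so far
depth 2: 2 markings reached so far
(frontier empty at depth 2; search complete)
target is not among the 2 markings reachable within 4 steps

NO — not reachable within 4 firings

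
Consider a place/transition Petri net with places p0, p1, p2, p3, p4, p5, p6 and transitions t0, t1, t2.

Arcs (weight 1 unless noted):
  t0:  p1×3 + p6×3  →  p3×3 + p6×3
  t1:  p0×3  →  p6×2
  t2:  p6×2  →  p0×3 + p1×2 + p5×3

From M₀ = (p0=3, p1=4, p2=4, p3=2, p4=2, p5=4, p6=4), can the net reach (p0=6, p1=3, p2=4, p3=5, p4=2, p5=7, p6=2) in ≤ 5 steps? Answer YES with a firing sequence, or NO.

YES — reachable via ⟨t0, t2⟩ (2 firings)

step 1: fire t0:  (p0=3, p1=4, p2=4, p3=2, p4=2, p5=4, p6=4) → (p0=3, p1=1, p2=4, p3=5, p4=2, p5=4, p6=4)
step 2: fire t2:  (p0=3, p1=1, p2=4, p3=5, p4=2, p5=4, p6=4) → (p0=6, p1=3, p2=4, p3=5, p4=2, p5=7, p6=2)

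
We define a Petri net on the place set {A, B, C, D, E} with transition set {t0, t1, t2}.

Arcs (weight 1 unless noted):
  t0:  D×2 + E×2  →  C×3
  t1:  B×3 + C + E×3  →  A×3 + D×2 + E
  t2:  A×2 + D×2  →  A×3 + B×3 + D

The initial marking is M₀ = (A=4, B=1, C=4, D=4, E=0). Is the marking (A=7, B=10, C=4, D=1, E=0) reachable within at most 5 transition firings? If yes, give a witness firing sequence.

step 1: fire t2:  (A=4, B=1, C=4, D=4, E=0) → (A=5, B=4, C=4, D=3, E=0)
step 2: fire t2:  (A=5, B=4, C=4, D=3, E=0) → (A=6, B=7, C=4, D=2, E=0)
step 3: fire t2:  (A=6, B=7, C=4, D=2, E=0) → (A=7, B=10, C=4, D=1, E=0)

YES — reachable via ⟨t2, t2, t2⟩ (3 firings)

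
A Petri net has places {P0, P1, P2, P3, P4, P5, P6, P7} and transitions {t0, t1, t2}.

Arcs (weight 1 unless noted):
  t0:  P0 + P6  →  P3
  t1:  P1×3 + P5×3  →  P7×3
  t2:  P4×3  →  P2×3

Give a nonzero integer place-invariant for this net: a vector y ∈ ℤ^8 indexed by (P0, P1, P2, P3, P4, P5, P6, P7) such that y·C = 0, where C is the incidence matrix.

y = (P0:1, P1:0, P2:0, P3:1, P4:0, P5:0, P6:0, P7:0)

Incidence matrix C (rows=places, cols=transitions):
       t0   t1   t2
   P0  -1    0    0
   P1   0   -3    0
   P2   0    0    3
   P3   1    0    0
   P4   0    0   -3
   P5   0   -3    0
   P6  -1    0    0
   P7   0    3    0

Candidate y = [1, 0, 0, 1, 0, 0, 0, 0]; check y·C column-wise:
  col t0: 1·-1 + 1·1 + 0·-1 = 0
  col t1: 1·0 + 0·-3 + 1·0 + 0·-3 + 0·3 = 0
  col t2: 1·0 + 0·3 + 1·0 + 0·-3 = 0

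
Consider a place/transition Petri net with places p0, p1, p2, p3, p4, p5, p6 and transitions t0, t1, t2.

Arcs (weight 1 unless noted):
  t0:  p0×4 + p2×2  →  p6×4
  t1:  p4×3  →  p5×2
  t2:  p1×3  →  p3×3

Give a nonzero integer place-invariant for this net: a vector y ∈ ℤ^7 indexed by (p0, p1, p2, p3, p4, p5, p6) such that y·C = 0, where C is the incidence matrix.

y = (p0:1, p1:0, p2:-2, p3:0, p4:0, p5:0, p6:0)

Incidence matrix C (rows=places, cols=transitions):
       t0   t1   t2
   p0  -4    0    0
   p1   0    0   -3
   p2  -2    0    0
   p3   0    0    3
   p4   0   -3    0
   p5   0    2    0
   p6   4    0    0

Candidate y = [1, 0, -2, 0, 0, 0, 0]; check y·C column-wise:
  col t0: 1·-4 + -2·-2 + 0·4 = 0
  col t1: 1·0 + -2·0 + 0·-3 + 0·2 = 0
  col t2: 1·0 + 0·-3 + -2·0 + 0·3 = 0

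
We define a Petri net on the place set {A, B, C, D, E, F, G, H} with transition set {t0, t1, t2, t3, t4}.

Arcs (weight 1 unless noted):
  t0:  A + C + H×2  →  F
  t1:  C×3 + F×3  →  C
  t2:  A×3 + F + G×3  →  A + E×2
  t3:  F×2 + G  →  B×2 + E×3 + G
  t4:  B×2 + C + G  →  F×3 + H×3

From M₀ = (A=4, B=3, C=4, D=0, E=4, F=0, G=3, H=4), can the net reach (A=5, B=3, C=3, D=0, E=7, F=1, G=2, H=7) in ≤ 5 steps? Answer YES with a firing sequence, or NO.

depth 0: 1 marking
depth 1: 3 markings reached so far
depth 2: 8 markings reached so far
depth 3: 14 markings reached so far
depth 4: 19 markings reached so far
depth 5: 25 markings reached so far
target is not among the 25 markings reachable within 5 steps

NO — not reachable within 5 firings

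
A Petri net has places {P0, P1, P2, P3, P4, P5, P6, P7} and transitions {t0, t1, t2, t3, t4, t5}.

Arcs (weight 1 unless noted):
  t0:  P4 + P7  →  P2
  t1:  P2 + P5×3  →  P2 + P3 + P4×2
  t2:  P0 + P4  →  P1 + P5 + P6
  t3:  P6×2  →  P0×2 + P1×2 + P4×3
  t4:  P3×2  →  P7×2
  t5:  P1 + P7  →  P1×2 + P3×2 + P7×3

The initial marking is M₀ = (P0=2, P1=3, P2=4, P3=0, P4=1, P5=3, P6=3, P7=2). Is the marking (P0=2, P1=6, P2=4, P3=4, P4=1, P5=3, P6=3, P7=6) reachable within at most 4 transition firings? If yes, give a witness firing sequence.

NO — not reachable within 4 firings

depth 0: 1 marking
depth 1: 6 markings reached so far
depth 2: 17 markings reached so far
depth 3: 41 markings reached so far
depth 4: 82 markings reached so far
target is not among the 82 markings reachable within 4 steps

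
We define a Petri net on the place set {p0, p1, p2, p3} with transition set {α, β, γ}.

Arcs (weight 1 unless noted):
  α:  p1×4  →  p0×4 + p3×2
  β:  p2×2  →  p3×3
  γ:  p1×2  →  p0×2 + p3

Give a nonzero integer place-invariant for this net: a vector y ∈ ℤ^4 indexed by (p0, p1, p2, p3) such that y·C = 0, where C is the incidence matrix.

y = (p0:1, p1:1, p2:0, p3:0)

Incidence matrix C (rows=places, cols=transitions):
        α    β    γ
   p0   4    0    2
   p1  -4    0   -2
   p2   0   -2    0
   p3   2    3    1

Candidate y = [1, 1, 0, 0]; check y·C column-wise:
  col α: 1·4 + 1·-4 + 0·2 = 0
  col β: 1·0 + 1·0 + 0·-2 + 0·3 = 0
  col γ: 1·2 + 1·-2 + 0·1 = 0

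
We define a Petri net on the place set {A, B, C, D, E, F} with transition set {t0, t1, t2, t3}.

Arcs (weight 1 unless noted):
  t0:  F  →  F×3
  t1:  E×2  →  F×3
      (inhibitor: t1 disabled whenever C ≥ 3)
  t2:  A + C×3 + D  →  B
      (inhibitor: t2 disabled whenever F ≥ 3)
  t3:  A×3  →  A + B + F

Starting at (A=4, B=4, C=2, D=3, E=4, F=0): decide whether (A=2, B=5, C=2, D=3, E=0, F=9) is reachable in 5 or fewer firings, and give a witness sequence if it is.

step 1: fire t1:  (A=4, B=4, C=2, D=3, E=4, F=0) → (A=4, B=4, C=2, D=3, E=2, F=3)
step 2: fire t0:  (A=4, B=4, C=2, D=3, E=2, F=3) → (A=4, B=4, C=2, D=3, E=2, F=5)
step 3: fire t1:  (A=4, B=4, C=2, D=3, E=2, F=5) → (A=4, B=4, C=2, D=3, E=0, F=8)
step 4: fire t3:  (A=4, B=4, C=2, D=3, E=0, F=8) → (A=2, B=5, C=2, D=3, E=0, F=9)

YES — reachable via ⟨t1, t0, t1, t3⟩ (4 firings)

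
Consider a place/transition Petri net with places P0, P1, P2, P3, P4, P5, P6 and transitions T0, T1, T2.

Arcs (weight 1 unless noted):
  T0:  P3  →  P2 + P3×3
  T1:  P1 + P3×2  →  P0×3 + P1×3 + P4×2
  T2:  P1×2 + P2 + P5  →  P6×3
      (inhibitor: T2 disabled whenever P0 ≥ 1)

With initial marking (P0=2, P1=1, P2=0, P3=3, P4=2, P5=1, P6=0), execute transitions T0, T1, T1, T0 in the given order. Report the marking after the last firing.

(P0=8, P1=5, P2=2, P3=3, P4=6, P5=1, P6=0)

step 1: fire T0:  (P0=2, P1=1, P2=0, P3=3, P4=2, P5=1, P6=0) → (P0=2, P1=1, P2=1, P3=5, P4=2, P5=1, P6=0)
step 2: fire T1:  (P0=2, P1=1, P2=1, P3=5, P4=2, P5=1, P6=0) → (P0=5, P1=3, P2=1, P3=3, P4=4, P5=1, P6=0)
step 3: fire T1:  (P0=5, P1=3, P2=1, P3=3, P4=4, P5=1, P6=0) → (P0=8, P1=5, P2=1, P3=1, P4=6, P5=1, P6=0)
step 4: fire T0:  (P0=8, P1=5, P2=1, P3=1, P4=6, P5=1, P6=0) → (P0=8, P1=5, P2=2, P3=3, P4=6, P5=1, P6=0)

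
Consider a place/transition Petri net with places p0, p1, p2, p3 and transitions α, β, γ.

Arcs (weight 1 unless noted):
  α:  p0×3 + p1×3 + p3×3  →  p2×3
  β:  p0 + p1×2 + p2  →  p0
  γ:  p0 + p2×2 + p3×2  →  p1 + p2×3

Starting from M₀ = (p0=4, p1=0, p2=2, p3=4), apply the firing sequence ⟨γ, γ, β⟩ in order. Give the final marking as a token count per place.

(p0=2, p1=0, p2=3, p3=0)

step 1: fire γ:  (p0=4, p1=0, p2=2, p3=4) → (p0=3, p1=1, p2=3, p3=2)
step 2: fire γ:  (p0=3, p1=1, p2=3, p3=2) → (p0=2, p1=2, p2=4, p3=0)
step 3: fire β:  (p0=2, p1=2, p2=4, p3=0) → (p0=2, p1=0, p2=3, p3=0)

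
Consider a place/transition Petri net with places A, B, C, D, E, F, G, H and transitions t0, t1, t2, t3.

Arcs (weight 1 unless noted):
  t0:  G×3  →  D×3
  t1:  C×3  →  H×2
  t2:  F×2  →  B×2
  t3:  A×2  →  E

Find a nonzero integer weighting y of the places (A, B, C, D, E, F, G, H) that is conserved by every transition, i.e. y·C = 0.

y = (A:1, B:0, C:0, D:0, E:2, F:0, G:0, H:0)

Incidence matrix C (rows=places, cols=transitions):
       t0   t1   t2   t3
    A   0    0    0   -2
    B   0    0    2    0
    C   0   -3    0    0
    D   3    0    0    0
    E   0    0    0    1
    F   0    0   -2    0
    G  -3    0    0    0
    H   0    2    0    0

Candidate y = [1, 0, 0, 0, 2, 0, 0, 0]; check y·C column-wise:
  col t0: 1·0 + 0·3 + 2·0 + 0·-3 = 0
  col t1: 1·0 + 0·-3 + 2·0 + 0·2 = 0
  col t2: 1·0 + 0·2 + 2·0 + 0·-2 = 0
  col t3: 1·-2 + 2·1 = 0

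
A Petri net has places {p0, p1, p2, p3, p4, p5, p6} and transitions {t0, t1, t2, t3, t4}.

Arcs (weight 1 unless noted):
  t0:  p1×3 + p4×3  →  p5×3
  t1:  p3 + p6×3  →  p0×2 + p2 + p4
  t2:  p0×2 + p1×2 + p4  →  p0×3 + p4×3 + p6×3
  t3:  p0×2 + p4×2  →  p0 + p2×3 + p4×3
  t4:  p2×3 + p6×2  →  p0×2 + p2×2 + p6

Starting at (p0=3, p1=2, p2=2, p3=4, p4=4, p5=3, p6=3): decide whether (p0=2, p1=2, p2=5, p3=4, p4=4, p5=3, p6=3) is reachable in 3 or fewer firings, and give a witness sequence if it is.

NO — not reachable within 3 firings

depth 0: 1 marking
depth 1: 4 markings reached so far
depth 2: 9 markings reached so far
depth 3: 17 markings reached so far
target is not among the 17 markings reachable within 3 steps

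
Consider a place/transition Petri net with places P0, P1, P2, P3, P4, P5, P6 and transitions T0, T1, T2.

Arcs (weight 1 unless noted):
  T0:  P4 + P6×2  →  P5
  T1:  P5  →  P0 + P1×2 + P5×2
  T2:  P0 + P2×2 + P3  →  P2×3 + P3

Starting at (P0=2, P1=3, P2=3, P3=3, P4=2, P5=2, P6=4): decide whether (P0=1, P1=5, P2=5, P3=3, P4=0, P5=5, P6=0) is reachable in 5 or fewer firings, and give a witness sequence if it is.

step 1: fire T0:  (P0=2, P1=3, P2=3, P3=3, P4=2, P5=2, P6=4) → (P0=2, P1=3, P2=3, P3=3, P4=1, P5=3, P6=2)
step 2: fire T0:  (P0=2, P1=3, P2=3, P3=3, P4=1, P5=3, P6=2) → (P0=2, P1=3, P2=3, P3=3, P4=0, P5=4, P6=0)
step 3: fire T1:  (P0=2, P1=3, P2=3, P3=3, P4=0, P5=4, P6=0) → (P0=3, P1=5, P2=3, P3=3, P4=0, P5=5, P6=0)
step 4: fire T2:  (P0=3, P1=5, P2=3, P3=3, P4=0, P5=5, P6=0) → (P0=2, P1=5, P2=4, P3=3, P4=0, P5=5, P6=0)
step 5: fire T2:  (P0=2, P1=5, P2=4, P3=3, P4=0, P5=5, P6=0) → (P0=1, P1=5, P2=5, P3=3, P4=0, P5=5, P6=0)

YES — reachable via ⟨T0, T0, T1, T2, T2⟩ (5 firings)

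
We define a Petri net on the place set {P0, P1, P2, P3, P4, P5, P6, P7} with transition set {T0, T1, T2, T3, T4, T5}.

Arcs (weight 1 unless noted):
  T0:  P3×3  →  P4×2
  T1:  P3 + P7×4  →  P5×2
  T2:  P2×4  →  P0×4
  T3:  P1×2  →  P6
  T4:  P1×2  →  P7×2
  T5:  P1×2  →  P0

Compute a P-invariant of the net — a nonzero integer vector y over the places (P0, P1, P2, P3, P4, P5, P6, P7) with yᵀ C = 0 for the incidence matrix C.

y = (P0:0, P1:0, P2:0, P3:2, P4:3, P5:1, P6:0, P7:0)

Incidence matrix C (rows=places, cols=transitions):
       T0   T1   T2   T3   T4   T5
   P0   0    0    4    0    0    1
   P1   0    0    0   -2   -2   -2
   P2   0    0   -4    0    0    0
   P3  -3   -1    0    0    0    0
   P4   2    0    0    0    0    0
   P5   0    2    0    0    0    0
   P6   0    0    0    1    0    0
   P7   0   -4    0    0    2    0

Candidate y = [0, 0, 0, 2, 3, 1, 0, 0]; check y·C column-wise:
  col T0: 2·-3 + 3·2 + 1·0 = 0
  col T1: 2·-1 + 3·0 + 1·2 + 0·-4 = 0
  col T2: 0·4 + 0·-4 + 2·0 + 3·0 + 1·0 = 0
  col T3: 0·-2 + 2·0 + 3·0 + 1·0 + 0·1 = 0
  col T4: 0·-2 + 2·0 + 3·0 + 1·0 + 0·2 = 0
  col T5: 0·1 + 0·-2 + 2·0 + 3·0 + 1·0 = 0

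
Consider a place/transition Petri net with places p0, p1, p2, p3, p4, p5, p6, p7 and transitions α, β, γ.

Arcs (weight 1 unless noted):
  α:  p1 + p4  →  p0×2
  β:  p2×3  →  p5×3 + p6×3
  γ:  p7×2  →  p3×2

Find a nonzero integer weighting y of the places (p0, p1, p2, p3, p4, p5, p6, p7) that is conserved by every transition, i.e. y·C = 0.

Incidence matrix C (rows=places, cols=transitions):
        α    β    γ
   p0   2    0    0
   p1  -1    0    0
   p2   0   -3    0
   p3   0    0    2
   p4  -1    0    0
   p5   0    3    0
   p6   0    3    0
   p7   0    0   -2

Candidate y = [1, 2, 0, 0, 0, 0, 0, 0]; check y·C column-wise:
  col α: 1·2 + 2·-1 + 0·-1 = 0
  col β: 1·0 + 2·0 + 0·-3 + 0·3 + 0·3 = 0
  col γ: 1·0 + 2·0 + 0·2 + 0·-2 = 0

y = (p0:1, p1:2, p2:0, p3:0, p4:0, p5:0, p6:0, p7:0)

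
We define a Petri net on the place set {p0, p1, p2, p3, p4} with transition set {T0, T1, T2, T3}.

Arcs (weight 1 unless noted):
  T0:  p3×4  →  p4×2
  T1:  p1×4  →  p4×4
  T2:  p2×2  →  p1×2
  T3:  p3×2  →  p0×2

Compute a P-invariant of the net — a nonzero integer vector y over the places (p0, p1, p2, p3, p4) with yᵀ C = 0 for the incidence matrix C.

y = (p0:1, p1:2, p2:2, p3:1, p4:2)

Incidence matrix C (rows=places, cols=transitions):
       T0   T1   T2   T3
   p0   0    0    0    2
   p1   0   -4    2    0
   p2   0    0   -2    0
   p3  -4    0    0   -2
   p4   2    4    0    0

Candidate y = [1, 2, 2, 1, 2]; check y·C column-wise:
  col T0: 1·0 + 2·0 + 2·0 + 1·-4 + 2·2 = 0
  col T1: 1·0 + 2·-4 + 2·0 + 1·0 + 2·4 = 0
  col T2: 1·0 + 2·2 + 2·-2 + 1·0 + 2·0 = 0
  col T3: 1·2 + 2·0 + 2·0 + 1·-2 + 2·0 = 0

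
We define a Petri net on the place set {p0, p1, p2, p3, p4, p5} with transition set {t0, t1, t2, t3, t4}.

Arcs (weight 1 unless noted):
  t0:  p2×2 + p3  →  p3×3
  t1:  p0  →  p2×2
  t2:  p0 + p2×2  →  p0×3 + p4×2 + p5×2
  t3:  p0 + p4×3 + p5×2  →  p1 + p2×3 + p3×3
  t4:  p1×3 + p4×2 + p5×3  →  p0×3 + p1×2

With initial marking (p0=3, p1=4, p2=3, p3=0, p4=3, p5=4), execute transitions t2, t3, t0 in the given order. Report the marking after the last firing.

step 1: fire t2:  (p0=3, p1=4, p2=3, p3=0, p4=3, p5=4) → (p0=5, p1=4, p2=1, p3=0, p4=5, p5=6)
step 2: fire t3:  (p0=5, p1=4, p2=1, p3=0, p4=5, p5=6) → (p0=4, p1=5, p2=4, p3=3, p4=2, p5=4)
step 3: fire t0:  (p0=4, p1=5, p2=4, p3=3, p4=2, p5=4) → (p0=4, p1=5, p2=2, p3=5, p4=2, p5=4)

(p0=4, p1=5, p2=2, p3=5, p4=2, p5=4)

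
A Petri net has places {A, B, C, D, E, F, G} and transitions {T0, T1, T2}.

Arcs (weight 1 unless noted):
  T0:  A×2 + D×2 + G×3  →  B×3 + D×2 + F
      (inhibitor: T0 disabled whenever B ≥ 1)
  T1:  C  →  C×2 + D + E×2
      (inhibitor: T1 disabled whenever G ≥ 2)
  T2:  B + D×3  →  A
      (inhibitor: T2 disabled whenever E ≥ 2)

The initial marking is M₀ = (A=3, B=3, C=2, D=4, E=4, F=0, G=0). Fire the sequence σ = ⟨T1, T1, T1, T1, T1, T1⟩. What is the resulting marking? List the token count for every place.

step 1: fire T1:  (A=3, B=3, C=2, D=4, E=4, F=0, G=0) → (A=3, B=3, C=3, D=5, E=6, F=0, G=0)
step 2: fire T1:  (A=3, B=3, C=3, D=5, E=6, F=0, G=0) → (A=3, B=3, C=4, D=6, E=8, F=0, G=0)
step 3: fire T1:  (A=3, B=3, C=4, D=6, E=8, F=0, G=0) → (A=3, B=3, C=5, D=7, E=10, F=0, G=0)
step 4: fire T1:  (A=3, B=3, C=5, D=7, E=10, F=0, G=0) → (A=3, B=3, C=6, D=8, E=12, F=0, G=0)
step 5: fire T1:  (A=3, B=3, C=6, D=8, E=12, F=0, G=0) → (A=3, B=3, C=7, D=9, E=14, F=0, G=0)
step 6: fire T1:  (A=3, B=3, C=7, D=9, E=14, F=0, G=0) → (A=3, B=3, C=8, D=10, E=16, F=0, G=0)

(A=3, B=3, C=8, D=10, E=16, F=0, G=0)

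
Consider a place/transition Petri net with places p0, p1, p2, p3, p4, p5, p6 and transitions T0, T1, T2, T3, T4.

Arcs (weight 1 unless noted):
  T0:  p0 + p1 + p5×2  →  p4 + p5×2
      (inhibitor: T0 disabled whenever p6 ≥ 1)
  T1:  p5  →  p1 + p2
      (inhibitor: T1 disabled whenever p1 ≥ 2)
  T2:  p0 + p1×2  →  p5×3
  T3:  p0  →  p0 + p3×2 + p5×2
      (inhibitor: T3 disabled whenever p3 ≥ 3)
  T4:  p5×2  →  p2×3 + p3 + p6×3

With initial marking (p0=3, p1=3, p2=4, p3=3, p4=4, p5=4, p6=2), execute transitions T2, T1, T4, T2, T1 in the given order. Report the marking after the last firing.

step 1: fire T2:  (p0=3, p1=3, p2=4, p3=3, p4=4, p5=4, p6=2) → (p0=2, p1=1, p2=4, p3=3, p4=4, p5=7, p6=2)
step 2: fire T1:  (p0=2, p1=1, p2=4, p3=3, p4=4, p5=7, p6=2) → (p0=2, p1=2, p2=5, p3=3, p4=4, p5=6, p6=2)
step 3: fire T4:  (p0=2, p1=2, p2=5, p3=3, p4=4, p5=6, p6=2) → (p0=2, p1=2, p2=8, p3=4, p4=4, p5=4, p6=5)
step 4: fire T2:  (p0=2, p1=2, p2=8, p3=4, p4=4, p5=4, p6=5) → (p0=1, p1=0, p2=8, p3=4, p4=4, p5=7, p6=5)
step 5: fire T1:  (p0=1, p1=0, p2=8, p3=4, p4=4, p5=7, p6=5) → (p0=1, p1=1, p2=9, p3=4, p4=4, p5=6, p6=5)

(p0=1, p1=1, p2=9, p3=4, p4=4, p5=6, p6=5)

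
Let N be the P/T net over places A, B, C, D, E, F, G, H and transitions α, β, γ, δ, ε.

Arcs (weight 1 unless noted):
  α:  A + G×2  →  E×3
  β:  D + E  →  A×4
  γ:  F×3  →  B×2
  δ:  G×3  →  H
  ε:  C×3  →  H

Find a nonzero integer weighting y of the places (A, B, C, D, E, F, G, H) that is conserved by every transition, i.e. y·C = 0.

y = (A:3, B:0, C:0, D:11, E:1, F:0, G:0, H:0)

Incidence matrix C (rows=places, cols=transitions):
        α    β    γ    δ    ε
    A  -1    4    0    0    0
    B   0    0    2    0    0
    C   0    0    0    0   -3
    D   0   -1    0    0    0
    E   3   -1    0    0    0
    F   0    0   -3    0    0
    G  -2    0    0   -3    0
    H   0    0    0    1    1

Candidate y = [3, 0, 0, 11, 1, 0, 0, 0]; check y·C column-wise:
  col α: 3·-1 + 11·0 + 1·3 + 0·-2 = 0
  col β: 3·4 + 11·-1 + 1·-1 = 0
  col γ: 3·0 + 0·2 + 11·0 + 1·0 + 0·-3 = 0
  col δ: 3·0 + 11·0 + 1·0 + 0·-3 + 0·1 = 0
  col ε: 3·0 + 0·-3 + 11·0 + 1·0 + 0·1 = 0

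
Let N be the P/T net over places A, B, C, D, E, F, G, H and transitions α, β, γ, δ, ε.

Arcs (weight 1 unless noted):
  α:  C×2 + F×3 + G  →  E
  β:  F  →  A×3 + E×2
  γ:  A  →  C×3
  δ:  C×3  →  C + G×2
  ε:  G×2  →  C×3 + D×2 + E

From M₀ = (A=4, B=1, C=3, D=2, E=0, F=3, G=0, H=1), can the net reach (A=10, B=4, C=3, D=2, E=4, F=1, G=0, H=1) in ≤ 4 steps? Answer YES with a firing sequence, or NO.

depth 0: 1 marking
depth 1: 4 markings reached so far
depth 2: 10 markings reached so far
depth 3: 22 markings reached so far
depth 4: 41 markings reached so far
target is not among the 41 markings reachable within 4 steps

NO — not reachable within 4 firings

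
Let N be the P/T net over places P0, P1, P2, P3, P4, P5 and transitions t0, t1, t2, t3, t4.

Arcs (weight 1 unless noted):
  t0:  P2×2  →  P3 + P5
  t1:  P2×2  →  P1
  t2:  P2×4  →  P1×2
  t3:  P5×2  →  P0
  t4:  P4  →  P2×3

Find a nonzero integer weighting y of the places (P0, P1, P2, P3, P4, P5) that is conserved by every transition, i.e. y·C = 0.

y = (P0:0, P1:2, P2:1, P3:2, P4:3, P5:0)

Incidence matrix C (rows=places, cols=transitions):
       t0   t1   t2   t3   t4
   P0   0    0    0    1    0
   P1   0    1    2    0    0
   P2  -2   -2   -4    0    3
   P3   1    0    0    0    0
   P4   0    0    0    0   -1
   P5   1    0    0   -2    0

Candidate y = [0, 2, 1, 2, 3, 0]; check y·C column-wise:
  col t0: 2·0 + 1·-2 + 2·1 + 3·0 + 0·1 = 0
  col t1: 2·1 + 1·-2 + 2·0 + 3·0 = 0
  col t2: 2·2 + 1·-4 + 2·0 + 3·0 = 0
  col t3: 0·1 + 2·0 + 1·0 + 2·0 + 3·0 + 0·-2 = 0
  col t4: 2·0 + 1·3 + 2·0 + 3·-1 = 0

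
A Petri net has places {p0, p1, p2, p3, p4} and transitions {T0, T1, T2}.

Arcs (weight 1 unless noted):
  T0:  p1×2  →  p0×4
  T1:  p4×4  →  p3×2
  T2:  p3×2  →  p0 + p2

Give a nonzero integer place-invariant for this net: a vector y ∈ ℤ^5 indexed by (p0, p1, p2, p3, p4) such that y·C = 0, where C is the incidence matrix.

Incidence matrix C (rows=places, cols=transitions):
       T0   T1   T2
   p0   4    0    1
   p1  -2    0    0
   p2   0    0    1
   p3   0    2   -2
   p4   0   -4    0

Candidate y = [1, 2, -1, 0, 0]; check y·C column-wise:
  col T0: 1·4 + 2·-2 + -1·0 = 0
  col T1: 1·0 + 2·0 + -1·0 + 0·2 + 0·-4 = 0
  col T2: 1·1 + 2·0 + -1·1 + 0·-2 = 0

y = (p0:1, p1:2, p2:-1, p3:0, p4:0)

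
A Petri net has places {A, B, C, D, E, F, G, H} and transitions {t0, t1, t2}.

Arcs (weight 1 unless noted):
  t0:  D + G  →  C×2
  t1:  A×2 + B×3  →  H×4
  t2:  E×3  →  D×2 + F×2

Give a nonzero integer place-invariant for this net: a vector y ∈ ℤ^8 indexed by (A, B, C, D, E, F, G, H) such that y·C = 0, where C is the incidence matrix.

Incidence matrix C (rows=places, cols=transitions):
       t0   t1   t2
    A   0   -2    0
    B   0   -3    0
    C   2    0    0
    D  -1    0    2
    E   0    0   -3
    F   0    0    2
    G  -1    0    0
    H   0    4    0

Candidate y = [3, -2, 0, 0, 0, 0, 0, 0]; check y·C column-wise:
  col t0: 3·0 + -2·0 + 0·2 + 0·-1 + 0·-1 = 0
  col t1: 3·-2 + -2·-3 + 0·4 = 0
  col t2: 3·0 + -2·0 + 0·2 + 0·-3 + 0·2 = 0

y = (A:3, B:-2, C:0, D:0, E:0, F:0, G:0, H:0)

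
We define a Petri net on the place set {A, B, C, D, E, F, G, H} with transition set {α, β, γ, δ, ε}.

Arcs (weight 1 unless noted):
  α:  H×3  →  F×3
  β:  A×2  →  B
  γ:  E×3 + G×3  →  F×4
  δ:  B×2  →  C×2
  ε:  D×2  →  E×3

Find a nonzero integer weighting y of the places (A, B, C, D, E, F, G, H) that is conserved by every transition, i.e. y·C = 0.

y = (A:1, B:2, C:2, D:0, E:0, F:0, G:0, H:0)

Incidence matrix C (rows=places, cols=transitions):
        α    β    γ    δ    ε
    A   0   -2    0    0    0
    B   0    1    0   -2    0
    C   0    0    0    2    0
    D   0    0    0    0   -2
    E   0    0   -3    0    3
    F   3    0    4    0    0
    G   0    0   -3    0    0
    H  -3    0    0    0    0

Candidate y = [1, 2, 2, 0, 0, 0, 0, 0]; check y·C column-wise:
  col α: 1·0 + 2·0 + 2·0 + 0·3 + 0·-3 = 0
  col β: 1·-2 + 2·1 + 2·0 = 0
  col γ: 1·0 + 2·0 + 2·0 + 0·-3 + 0·4 + 0·-3 = 0
  col δ: 1·0 + 2·-2 + 2·2 = 0
  col ε: 1·0 + 2·0 + 2·0 + 0·-2 + 0·3 = 0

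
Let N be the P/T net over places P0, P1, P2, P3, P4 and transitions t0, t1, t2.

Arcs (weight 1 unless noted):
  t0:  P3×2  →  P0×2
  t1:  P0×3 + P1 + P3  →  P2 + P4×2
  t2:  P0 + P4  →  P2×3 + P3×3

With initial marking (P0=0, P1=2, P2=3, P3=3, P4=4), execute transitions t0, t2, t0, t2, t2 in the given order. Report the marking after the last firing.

step 1: fire t0:  (P0=0, P1=2, P2=3, P3=3, P4=4) → (P0=2, P1=2, P2=3, P3=1, P4=4)
step 2: fire t2:  (P0=2, P1=2, P2=3, P3=1, P4=4) → (P0=1, P1=2, P2=6, P3=4, P4=3)
step 3: fire t0:  (P0=1, P1=2, P2=6, P3=4, P4=3) → (P0=3, P1=2, P2=6, P3=2, P4=3)
step 4: fire t2:  (P0=3, P1=2, P2=6, P3=2, P4=3) → (P0=2, P1=2, P2=9, P3=5, P4=2)
step 5: fire t2:  (P0=2, P1=2, P2=9, P3=5, P4=2) → (P0=1, P1=2, P2=12, P3=8, P4=1)

(P0=1, P1=2, P2=12, P3=8, P4=1)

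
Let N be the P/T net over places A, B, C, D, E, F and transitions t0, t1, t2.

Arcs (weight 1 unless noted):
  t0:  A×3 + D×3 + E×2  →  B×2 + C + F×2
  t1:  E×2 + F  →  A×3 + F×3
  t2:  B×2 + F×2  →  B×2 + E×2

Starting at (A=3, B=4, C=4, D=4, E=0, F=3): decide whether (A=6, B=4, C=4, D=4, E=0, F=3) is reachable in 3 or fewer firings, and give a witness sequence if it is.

step 1: fire t2:  (A=3, B=4, C=4, D=4, E=0, F=3) → (A=3, B=4, C=4, D=4, E=2, F=1)
step 2: fire t1:  (A=3, B=4, C=4, D=4, E=2, F=1) → (A=6, B=4, C=4, D=4, E=0, F=3)

YES — reachable via ⟨t2, t1⟩ (2 firings)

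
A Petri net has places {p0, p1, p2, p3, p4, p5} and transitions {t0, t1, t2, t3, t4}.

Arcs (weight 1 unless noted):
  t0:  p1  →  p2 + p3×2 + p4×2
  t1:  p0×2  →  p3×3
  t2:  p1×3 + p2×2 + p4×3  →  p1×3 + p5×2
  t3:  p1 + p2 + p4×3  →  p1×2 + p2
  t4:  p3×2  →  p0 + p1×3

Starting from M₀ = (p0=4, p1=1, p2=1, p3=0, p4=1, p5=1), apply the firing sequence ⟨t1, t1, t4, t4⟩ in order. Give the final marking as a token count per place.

step 1: fire t1:  (p0=4, p1=1, p2=1, p3=0, p4=1, p5=1) → (p0=2, p1=1, p2=1, p3=3, p4=1, p5=1)
step 2: fire t1:  (p0=2, p1=1, p2=1, p3=3, p4=1, p5=1) → (p0=0, p1=1, p2=1, p3=6, p4=1, p5=1)
step 3: fire t4:  (p0=0, p1=1, p2=1, p3=6, p4=1, p5=1) → (p0=1, p1=4, p2=1, p3=4, p4=1, p5=1)
step 4: fire t4:  (p0=1, p1=4, p2=1, p3=4, p4=1, p5=1) → (p0=2, p1=7, p2=1, p3=2, p4=1, p5=1)

(p0=2, p1=7, p2=1, p3=2, p4=1, p5=1)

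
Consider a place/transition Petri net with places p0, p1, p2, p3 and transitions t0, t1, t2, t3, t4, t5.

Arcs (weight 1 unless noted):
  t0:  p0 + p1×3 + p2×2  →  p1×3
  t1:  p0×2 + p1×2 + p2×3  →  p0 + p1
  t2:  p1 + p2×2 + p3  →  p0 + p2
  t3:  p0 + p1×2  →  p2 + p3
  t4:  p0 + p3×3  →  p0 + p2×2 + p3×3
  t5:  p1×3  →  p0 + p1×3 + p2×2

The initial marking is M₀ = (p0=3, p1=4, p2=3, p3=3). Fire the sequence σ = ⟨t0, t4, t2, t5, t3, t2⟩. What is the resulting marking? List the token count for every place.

step 1: fire t0:  (p0=3, p1=4, p2=3, p3=3) → (p0=2, p1=4, p2=1, p3=3)
step 2: fire t4:  (p0=2, p1=4, p2=1, p3=3) → (p0=2, p1=4, p2=3, p3=3)
step 3: fire t2:  (p0=2, p1=4, p2=3, p3=3) → (p0=3, p1=3, p2=2, p3=2)
step 4: fire t5:  (p0=3, p1=3, p2=2, p3=2) → (p0=4, p1=3, p2=4, p3=2)
step 5: fire t3:  (p0=4, p1=3, p2=4, p3=2) → (p0=3, p1=1, p2=5, p3=3)
step 6: fire t2:  (p0=3, p1=1, p2=5, p3=3) → (p0=4, p1=0, p2=4, p3=2)

(p0=4, p1=0, p2=4, p3=2)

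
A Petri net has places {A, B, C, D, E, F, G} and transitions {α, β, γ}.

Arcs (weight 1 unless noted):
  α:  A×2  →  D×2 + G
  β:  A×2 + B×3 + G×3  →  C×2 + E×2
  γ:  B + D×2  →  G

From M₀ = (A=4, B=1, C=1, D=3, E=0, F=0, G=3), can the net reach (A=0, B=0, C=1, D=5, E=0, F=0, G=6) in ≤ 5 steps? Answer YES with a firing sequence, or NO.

YES — reachable via ⟨α, α, γ⟩ (3 firings)

step 1: fire α:  (A=4, B=1, C=1, D=3, E=0, F=0, G=3) → (A=2, B=1, C=1, D=5, E=0, F=0, G=4)
step 2: fire α:  (A=2, B=1, C=1, D=5, E=0, F=0, G=4) → (A=0, B=1, C=1, D=7, E=0, F=0, G=5)
step 3: fire γ:  (A=0, B=1, C=1, D=7, E=0, F=0, G=5) → (A=0, B=0, C=1, D=5, E=0, F=0, G=6)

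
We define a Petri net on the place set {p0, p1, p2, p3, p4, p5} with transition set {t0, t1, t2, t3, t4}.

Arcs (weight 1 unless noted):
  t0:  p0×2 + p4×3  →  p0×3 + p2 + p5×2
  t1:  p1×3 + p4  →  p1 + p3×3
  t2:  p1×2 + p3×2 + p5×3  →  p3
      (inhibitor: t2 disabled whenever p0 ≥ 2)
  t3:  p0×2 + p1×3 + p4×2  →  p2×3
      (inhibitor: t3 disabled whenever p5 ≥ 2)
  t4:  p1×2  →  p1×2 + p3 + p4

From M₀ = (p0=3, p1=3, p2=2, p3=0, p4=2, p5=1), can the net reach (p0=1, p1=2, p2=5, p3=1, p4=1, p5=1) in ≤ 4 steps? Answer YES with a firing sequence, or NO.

NO — not reachable within 4 firings

depth 0: 1 marking
depth 1: 4 markings reached so far
depth 2: 8 markings reached so far
depth 3: 12 markings reached so far
depth 4: 17 markings reached so far
target is not among the 17 markings reachable within 4 steps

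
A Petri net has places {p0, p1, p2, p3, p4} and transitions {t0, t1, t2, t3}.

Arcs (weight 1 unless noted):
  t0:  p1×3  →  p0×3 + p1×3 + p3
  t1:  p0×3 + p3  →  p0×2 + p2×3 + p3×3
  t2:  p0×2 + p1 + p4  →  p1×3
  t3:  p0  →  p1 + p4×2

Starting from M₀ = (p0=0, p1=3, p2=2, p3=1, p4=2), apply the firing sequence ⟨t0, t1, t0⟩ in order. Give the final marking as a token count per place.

(p0=5, p1=3, p2=5, p3=5, p4=2)

step 1: fire t0:  (p0=0, p1=3, p2=2, p3=1, p4=2) → (p0=3, p1=3, p2=2, p3=2, p4=2)
step 2: fire t1:  (p0=3, p1=3, p2=2, p3=2, p4=2) → (p0=2, p1=3, p2=5, p3=4, p4=2)
step 3: fire t0:  (p0=2, p1=3, p2=5, p3=4, p4=2) → (p0=5, p1=3, p2=5, p3=5, p4=2)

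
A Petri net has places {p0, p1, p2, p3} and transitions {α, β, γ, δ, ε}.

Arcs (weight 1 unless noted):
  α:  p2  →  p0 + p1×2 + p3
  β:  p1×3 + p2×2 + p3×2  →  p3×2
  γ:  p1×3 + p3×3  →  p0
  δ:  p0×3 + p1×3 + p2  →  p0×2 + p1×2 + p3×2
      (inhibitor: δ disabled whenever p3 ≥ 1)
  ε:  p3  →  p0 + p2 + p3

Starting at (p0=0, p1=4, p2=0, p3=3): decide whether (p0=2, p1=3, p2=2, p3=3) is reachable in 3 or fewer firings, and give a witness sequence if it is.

NO — not reachable within 3 firings

depth 0: 1 marking
depth 1: 3 markings reached so far
depth 2: 6 markings reached so far
depth 3: 11 markings reached so far
target is not among the 11 markings reachable within 3 steps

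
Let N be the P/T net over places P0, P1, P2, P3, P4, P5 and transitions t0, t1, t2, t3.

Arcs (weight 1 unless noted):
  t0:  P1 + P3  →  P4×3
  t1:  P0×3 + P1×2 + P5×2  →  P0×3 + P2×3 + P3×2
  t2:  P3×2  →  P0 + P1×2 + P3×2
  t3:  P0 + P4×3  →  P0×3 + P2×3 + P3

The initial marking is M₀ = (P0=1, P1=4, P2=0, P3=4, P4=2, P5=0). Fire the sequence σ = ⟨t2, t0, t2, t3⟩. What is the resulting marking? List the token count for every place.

step 1: fire t2:  (P0=1, P1=4, P2=0, P3=4, P4=2, P5=0) → (P0=2, P1=6, P2=0, P3=4, P4=2, P5=0)
step 2: fire t0:  (P0=2, P1=6, P2=0, P3=4, P4=2, P5=0) → (P0=2, P1=5, P2=0, P3=3, P4=5, P5=0)
step 3: fire t2:  (P0=2, P1=5, P2=0, P3=3, P4=5, P5=0) → (P0=3, P1=7, P2=0, P3=3, P4=5, P5=0)
step 4: fire t3:  (P0=3, P1=7, P2=0, P3=3, P4=5, P5=0) → (P0=5, P1=7, P2=3, P3=4, P4=2, P5=0)

(P0=5, P1=7, P2=3, P3=4, P4=2, P5=0)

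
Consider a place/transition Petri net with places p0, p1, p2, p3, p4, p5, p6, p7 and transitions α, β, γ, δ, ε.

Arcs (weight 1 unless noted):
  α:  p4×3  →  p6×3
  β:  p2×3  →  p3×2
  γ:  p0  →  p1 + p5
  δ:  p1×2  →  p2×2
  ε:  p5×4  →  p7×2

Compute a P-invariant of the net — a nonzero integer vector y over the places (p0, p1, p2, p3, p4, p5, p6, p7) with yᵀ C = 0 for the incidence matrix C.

y = (p0:2, p1:2, p2:2, p3:3, p4:0, p5:0, p6:0, p7:0)

Incidence matrix C (rows=places, cols=transitions):
        α    β    γ    δ    ε
   p0   0    0   -1    0    0
   p1   0    0    1   -2    0
   p2   0   -3    0    2    0
   p3   0    2    0    0    0
   p4  -3    0    0    0    0
   p5   0    0    1    0   -4
   p6   3    0    0    0    0
   p7   0    0    0    0    2

Candidate y = [2, 2, 2, 3, 0, 0, 0, 0]; check y·C column-wise:
  col α: 2·0 + 2·0 + 2·0 + 3·0 + 0·-3 + 0·3 = 0
  col β: 2·0 + 2·0 + 2·-3 + 3·2 = 0
  col γ: 2·-1 + 2·1 + 2·0 + 3·0 + 0·1 = 0
  col δ: 2·0 + 2·-2 + 2·2 + 3·0 = 0
  col ε: 2·0 + 2·0 + 2·0 + 3·0 + 0·-4 + 0·2 = 0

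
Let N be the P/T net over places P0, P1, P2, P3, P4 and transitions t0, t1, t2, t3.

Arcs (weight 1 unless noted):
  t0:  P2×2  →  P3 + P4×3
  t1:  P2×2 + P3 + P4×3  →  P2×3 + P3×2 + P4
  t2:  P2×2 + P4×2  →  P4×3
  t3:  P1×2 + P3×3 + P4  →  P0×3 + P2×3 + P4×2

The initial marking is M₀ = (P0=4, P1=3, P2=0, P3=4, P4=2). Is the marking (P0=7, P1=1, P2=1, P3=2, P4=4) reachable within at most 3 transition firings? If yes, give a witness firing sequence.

depth 0: 1 marking
depth 1: 2 markings reached so far
depth 2: 5 markings reached so far
depth 3: 6 markings reached so far
target is not among the 6 markings reachable within 3 steps

NO — not reachable within 3 firings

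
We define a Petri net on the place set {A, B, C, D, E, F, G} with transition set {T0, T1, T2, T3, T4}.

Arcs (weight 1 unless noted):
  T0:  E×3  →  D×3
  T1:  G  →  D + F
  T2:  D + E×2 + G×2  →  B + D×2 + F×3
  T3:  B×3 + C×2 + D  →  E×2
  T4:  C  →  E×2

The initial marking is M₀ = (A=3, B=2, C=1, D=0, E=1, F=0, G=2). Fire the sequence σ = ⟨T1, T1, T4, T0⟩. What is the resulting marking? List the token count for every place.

step 1: fire T1:  (A=3, B=2, C=1, D=0, E=1, F=0, G=2) → (A=3, B=2, C=1, D=1, E=1, F=1, G=1)
step 2: fire T1:  (A=3, B=2, C=1, D=1, E=1, F=1, G=1) → (A=3, B=2, C=1, D=2, E=1, F=2, G=0)
step 3: fire T4:  (A=3, B=2, C=1, D=2, E=1, F=2, G=0) → (A=3, B=2, C=0, D=2, E=3, F=2, G=0)
step 4: fire T0:  (A=3, B=2, C=0, D=2, E=3, F=2, G=0) → (A=3, B=2, C=0, D=5, E=0, F=2, G=0)

(A=3, B=2, C=0, D=5, E=0, F=2, G=0)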